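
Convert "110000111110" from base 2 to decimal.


Input: "110000111110" in base 2
Positional expansion:
  Digit '1' (value 1) x 2^11 = 2048
  Digit '1' (value 1) x 2^10 = 1024
  Digit '0' (value 0) x 2^9 = 0
  Digit '0' (value 0) x 2^8 = 0
  Digit '0' (value 0) x 2^7 = 0
  Digit '0' (value 0) x 2^6 = 0
  Digit '1' (value 1) x 2^5 = 32
  Digit '1' (value 1) x 2^4 = 16
  Digit '1' (value 1) x 2^3 = 8
  Digit '1' (value 1) x 2^2 = 4
  Digit '1' (value 1) x 2^1 = 2
  Digit '0' (value 0) x 2^0 = 0
Sum = 3134

3134


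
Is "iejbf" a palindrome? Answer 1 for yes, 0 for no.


Input: iejbf
Reversed: fbjei
  Compare pos 0 ('i') with pos 4 ('f'): MISMATCH
  Compare pos 1 ('e') with pos 3 ('b'): MISMATCH
Result: not a palindrome

0


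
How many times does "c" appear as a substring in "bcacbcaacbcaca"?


Searching for "c" in "bcacbcaacbcaca"
Scanning each position:
  Position 0: "b" => no
  Position 1: "c" => MATCH
  Position 2: "a" => no
  Position 3: "c" => MATCH
  Position 4: "b" => no
  Position 5: "c" => MATCH
  Position 6: "a" => no
  Position 7: "a" => no
  Position 8: "c" => MATCH
  Position 9: "b" => no
  Position 10: "c" => MATCH
  Position 11: "a" => no
  Position 12: "c" => MATCH
  Position 13: "a" => no
Total occurrences: 6

6


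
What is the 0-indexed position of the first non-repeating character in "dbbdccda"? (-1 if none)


Input: dbbdccda
Character frequencies:
  'a': 1
  'b': 2
  'c': 2
  'd': 3
Scanning left to right for freq == 1:
  Position 0 ('d'): freq=3, skip
  Position 1 ('b'): freq=2, skip
  Position 2 ('b'): freq=2, skip
  Position 3 ('d'): freq=3, skip
  Position 4 ('c'): freq=2, skip
  Position 5 ('c'): freq=2, skip
  Position 6 ('d'): freq=3, skip
  Position 7 ('a'): unique! => answer = 7

7


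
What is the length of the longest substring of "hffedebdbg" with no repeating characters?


Input: "hffedebdbg"
Sliding window (track last position of each char):
  Position 0 ('h'): window [0,0] length 1 -- new best
  Position 1 ('f'): window [0,1] length 2 -- new best
  Position 2 ('f'): repeat (last at 1), move window start to 2
  Position 2 ('f'): window [2,2] length 1
  Position 3 ('e'): window [2,3] length 2
  Position 4 ('d'): window [2,4] length 3 -- new best
  Position 5 ('e'): repeat (last at 3), move window start to 4
  Position 5 ('e'): window [4,5] length 2
  Position 6 ('b'): window [4,6] length 3
  Position 7 ('d'): repeat (last at 4), move window start to 5
  Position 7 ('d'): window [5,7] length 3
  Position 8 ('b'): repeat (last at 6), move window start to 7
  Position 8 ('b'): window [7,8] length 2
  Position 9 ('g'): window [7,9] length 3
Longest substring with no repeats: "fed" with length 3

3


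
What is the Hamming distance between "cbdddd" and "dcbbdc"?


Comparing "cbdddd" and "dcbbdc" position by position:
  Position 0: 'c' vs 'd' => differ
  Position 1: 'b' vs 'c' => differ
  Position 2: 'd' vs 'b' => differ
  Position 3: 'd' vs 'b' => differ
  Position 4: 'd' vs 'd' => same
  Position 5: 'd' vs 'c' => differ
Total differences (Hamming distance): 5

5


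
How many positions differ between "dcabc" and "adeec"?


Comparing "dcabc" and "adeec" position by position:
  Position 0: 'd' vs 'a' => DIFFER
  Position 1: 'c' vs 'd' => DIFFER
  Position 2: 'a' vs 'e' => DIFFER
  Position 3: 'b' vs 'e' => DIFFER
  Position 4: 'c' vs 'c' => same
Positions that differ: 4

4


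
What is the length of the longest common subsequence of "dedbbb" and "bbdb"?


LCS of "dedbbb" and "bbdb"
DP table:
           b    b    d    b
      0    0    0    0    0
  d   0    0    0    1    1
  e   0    0    0    1    1
  d   0    0    0    1    1
  b   0    1    1    1    2
  b   0    1    2    2    2
  b   0    1    2    2    3
LCS length = dp[6][4] = 3

3


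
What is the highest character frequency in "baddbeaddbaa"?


Input: baddbeaddbaa
Character counts:
  'a': 4
  'b': 3
  'd': 4
  'e': 1
Maximum frequency: 4

4


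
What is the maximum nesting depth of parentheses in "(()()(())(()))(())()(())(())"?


Input: "(()()(())(()))(())()(())(())"
Tracking depth:
  Position 0 '(': depth becomes 1
  Position 1 '(': depth becomes 2
  Position 2 ')': depth becomes 1
  Position 3 '(': depth becomes 2
  Position 4 ')': depth becomes 1
  Position 5 '(': depth becomes 2
  Position 6 '(': depth becomes 3
  Position 7 ')': depth becomes 2
  Position 8 ')': depth becomes 1
  Position 9 '(': depth becomes 2
  Position 10 '(': depth becomes 3
  Position 11 ')': depth becomes 2
  Position 12 ')': depth becomes 1
  Position 13 ')': depth becomes 0
  Position 14 '(': depth becomes 1
  Position 15 '(': depth becomes 2
  Position 16 ')': depth becomes 1
  Position 17 ')': depth becomes 0
  Position 18 '(': depth becomes 1
  Position 19 ')': depth becomes 0
  Position 20 '(': depth becomes 1
  Position 21 '(': depth becomes 2
  Position 22 ')': depth becomes 1
  Position 23 ')': depth becomes 0
  Position 24 '(': depth becomes 1
  Position 25 '(': depth becomes 2
  Position 26 ')': depth becomes 1
  Position 27 ')': depth becomes 0
Maximum depth reached: 3

3


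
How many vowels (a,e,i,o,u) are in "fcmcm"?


Input: fcmcm
Checking each character:
  'f' at position 0: consonant
  'c' at position 1: consonant
  'm' at position 2: consonant
  'c' at position 3: consonant
  'm' at position 4: consonant
Total vowels: 0

0


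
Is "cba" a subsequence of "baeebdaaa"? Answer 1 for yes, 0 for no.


Check if "cba" is a subsequence of "baeebdaaa"
Greedy scan:
  Position 0 ('b'): no match needed
  Position 1 ('a'): no match needed
  Position 2 ('e'): no match needed
  Position 3 ('e'): no match needed
  Position 4 ('b'): no match needed
  Position 5 ('d'): no match needed
  Position 6 ('a'): no match needed
  Position 7 ('a'): no match needed
  Position 8 ('a'): no match needed
Only matched 0/3 characters => not a subsequence

0


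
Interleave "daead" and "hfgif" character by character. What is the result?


Interleaving "daead" and "hfgif":
  Position 0: 'd' from first, 'h' from second => "dh"
  Position 1: 'a' from first, 'f' from second => "af"
  Position 2: 'e' from first, 'g' from second => "eg"
  Position 3: 'a' from first, 'i' from second => "ai"
  Position 4: 'd' from first, 'f' from second => "df"
Result: dhafegaidf

dhafegaidf


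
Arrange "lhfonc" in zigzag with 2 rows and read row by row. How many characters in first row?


Zigzag "lhfonc" into 2 rows:
Placing characters:
  'l' => row 0
  'h' => row 1
  'f' => row 0
  'o' => row 1
  'n' => row 0
  'c' => row 1
Rows:
  Row 0: "lfn"
  Row 1: "hoc"
First row length: 3

3


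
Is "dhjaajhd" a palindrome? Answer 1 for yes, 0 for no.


Input: dhjaajhd
Reversed: dhjaajhd
  Compare pos 0 ('d') with pos 7 ('d'): match
  Compare pos 1 ('h') with pos 6 ('h'): match
  Compare pos 2 ('j') with pos 5 ('j'): match
  Compare pos 3 ('a') with pos 4 ('a'): match
Result: palindrome

1


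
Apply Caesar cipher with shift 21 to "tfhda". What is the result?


Caesar cipher: shift "tfhda" by 21
  't' (pos 19) + 21 = pos 14 = 'o'
  'f' (pos 5) + 21 = pos 0 = 'a'
  'h' (pos 7) + 21 = pos 2 = 'c'
  'd' (pos 3) + 21 = pos 24 = 'y'
  'a' (pos 0) + 21 = pos 21 = 'v'
Result: oacyv

oacyv


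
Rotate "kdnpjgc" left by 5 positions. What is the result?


Input: "kdnpjgc", rotate left by 5
First 5 characters: "kdnpj"
Remaining characters: "gc"
Concatenate remaining + first: "gc" + "kdnpj" = "gckdnpj"

gckdnpj


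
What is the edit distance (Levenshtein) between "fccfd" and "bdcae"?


Computing edit distance: "fccfd" -> "bdcae"
DP table:
           b    d    c    a    e
      0    1    2    3    4    5
  f   1    1    2    3    4    5
  c   2    2    2    2    3    4
  c   3    3    3    2    3    4
  f   4    4    4    3    3    4
  d   5    5    4    4    4    4
Edit distance = dp[5][5] = 4

4


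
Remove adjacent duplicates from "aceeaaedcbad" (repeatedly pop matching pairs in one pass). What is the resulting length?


Input: aceeaaedcbad
Stack-based adjacent duplicate removal:
  Read 'a': push. Stack: a
  Read 'c': push. Stack: ac
  Read 'e': push. Stack: ace
  Read 'e': matches stack top 'e' => pop. Stack: ac
  Read 'a': push. Stack: aca
  Read 'a': matches stack top 'a' => pop. Stack: ac
  Read 'e': push. Stack: ace
  Read 'd': push. Stack: aced
  Read 'c': push. Stack: acedc
  Read 'b': push. Stack: acedcb
  Read 'a': push. Stack: acedcba
  Read 'd': push. Stack: acedcbad
Final stack: "acedcbad" (length 8)

8


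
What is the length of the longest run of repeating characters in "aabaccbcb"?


Input: "aabaccbcb"
Scanning for longest run:
  Position 1 ('a'): continues run of 'a', length=2
  Position 2 ('b'): new char, reset run to 1
  Position 3 ('a'): new char, reset run to 1
  Position 4 ('c'): new char, reset run to 1
  Position 5 ('c'): continues run of 'c', length=2
  Position 6 ('b'): new char, reset run to 1
  Position 7 ('c'): new char, reset run to 1
  Position 8 ('b'): new char, reset run to 1
Longest run: 'a' with length 2

2


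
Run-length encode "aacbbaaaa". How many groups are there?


Input: aacbbaaaa
Scanning for consecutive runs:
  Group 1: 'a' x 2 (positions 0-1)
  Group 2: 'c' x 1 (positions 2-2)
  Group 3: 'b' x 2 (positions 3-4)
  Group 4: 'a' x 4 (positions 5-8)
Total groups: 4

4


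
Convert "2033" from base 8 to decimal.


Input: "2033" in base 8
Positional expansion:
  Digit '2' (value 2) x 8^3 = 1024
  Digit '0' (value 0) x 8^2 = 0
  Digit '3' (value 3) x 8^1 = 24
  Digit '3' (value 3) x 8^0 = 3
Sum = 1051

1051


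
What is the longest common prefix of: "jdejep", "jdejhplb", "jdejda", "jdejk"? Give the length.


Words: jdejep, jdejhplb, jdejda, jdejk
  Position 0: all 'j' => match
  Position 1: all 'd' => match
  Position 2: all 'e' => match
  Position 3: all 'j' => match
  Position 4: ('e', 'h', 'd', 'k') => mismatch, stop
LCP = "jdej" (length 4)

4


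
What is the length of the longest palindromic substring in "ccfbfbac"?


Input: "ccfbfbac"
Checking substrings for palindromes:
  [2:5] "fbf" (len 3) => palindrome
  [3:6] "bfb" (len 3) => palindrome
  [0:2] "cc" (len 2) => palindrome
Longest palindromic substring: "fbf" with length 3

3


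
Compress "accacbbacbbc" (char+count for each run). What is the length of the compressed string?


Input: accacbbacbbc
Runs:
  'a' x 1 => "a1"
  'c' x 2 => "c2"
  'a' x 1 => "a1"
  'c' x 1 => "c1"
  'b' x 2 => "b2"
  'a' x 1 => "a1"
  'c' x 1 => "c1"
  'b' x 2 => "b2"
  'c' x 1 => "c1"
Compressed: "a1c2a1c1b2a1c1b2c1"
Compressed length: 18

18


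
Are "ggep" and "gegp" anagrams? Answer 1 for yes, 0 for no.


Strings: "ggep", "gegp"
Sorted first:  eggp
Sorted second: eggp
Sorted forms match => anagrams

1


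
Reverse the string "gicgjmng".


Input: gicgjmng
Reading characters right to left:
  Position 7: 'g'
  Position 6: 'n'
  Position 5: 'm'
  Position 4: 'j'
  Position 3: 'g'
  Position 2: 'c'
  Position 1: 'i'
  Position 0: 'g'
Reversed: gnmjgcig

gnmjgcig


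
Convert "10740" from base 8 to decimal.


Input: "10740" in base 8
Positional expansion:
  Digit '1' (value 1) x 8^4 = 4096
  Digit '0' (value 0) x 8^3 = 0
  Digit '7' (value 7) x 8^2 = 448
  Digit '4' (value 4) x 8^1 = 32
  Digit '0' (value 0) x 8^0 = 0
Sum = 4576

4576


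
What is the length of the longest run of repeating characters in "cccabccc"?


Input: "cccabccc"
Scanning for longest run:
  Position 1 ('c'): continues run of 'c', length=2
  Position 2 ('c'): continues run of 'c', length=3
  Position 3 ('a'): new char, reset run to 1
  Position 4 ('b'): new char, reset run to 1
  Position 5 ('c'): new char, reset run to 1
  Position 6 ('c'): continues run of 'c', length=2
  Position 7 ('c'): continues run of 'c', length=3
Longest run: 'c' with length 3

3


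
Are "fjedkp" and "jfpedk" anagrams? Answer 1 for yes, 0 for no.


Strings: "fjedkp", "jfpedk"
Sorted first:  defjkp
Sorted second: defjkp
Sorted forms match => anagrams

1


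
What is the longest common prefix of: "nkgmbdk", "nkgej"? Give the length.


Words: nkgmbdk, nkgej
  Position 0: all 'n' => match
  Position 1: all 'k' => match
  Position 2: all 'g' => match
  Position 3: ('m', 'e') => mismatch, stop
LCP = "nkg" (length 3)

3


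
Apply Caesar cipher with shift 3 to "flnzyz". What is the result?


Caesar cipher: shift "flnzyz" by 3
  'f' (pos 5) + 3 = pos 8 = 'i'
  'l' (pos 11) + 3 = pos 14 = 'o'
  'n' (pos 13) + 3 = pos 16 = 'q'
  'z' (pos 25) + 3 = pos 2 = 'c'
  'y' (pos 24) + 3 = pos 1 = 'b'
  'z' (pos 25) + 3 = pos 2 = 'c'
Result: ioqcbc

ioqcbc


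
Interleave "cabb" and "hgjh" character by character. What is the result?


Interleaving "cabb" and "hgjh":
  Position 0: 'c' from first, 'h' from second => "ch"
  Position 1: 'a' from first, 'g' from second => "ag"
  Position 2: 'b' from first, 'j' from second => "bj"
  Position 3: 'b' from first, 'h' from second => "bh"
Result: chagbjbh

chagbjbh


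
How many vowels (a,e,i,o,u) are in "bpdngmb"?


Input: bpdngmb
Checking each character:
  'b' at position 0: consonant
  'p' at position 1: consonant
  'd' at position 2: consonant
  'n' at position 3: consonant
  'g' at position 4: consonant
  'm' at position 5: consonant
  'b' at position 6: consonant
Total vowels: 0

0


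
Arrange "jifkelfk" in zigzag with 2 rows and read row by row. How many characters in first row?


Zigzag "jifkelfk" into 2 rows:
Placing characters:
  'j' => row 0
  'i' => row 1
  'f' => row 0
  'k' => row 1
  'e' => row 0
  'l' => row 1
  'f' => row 0
  'k' => row 1
Rows:
  Row 0: "jfef"
  Row 1: "iklk"
First row length: 4

4


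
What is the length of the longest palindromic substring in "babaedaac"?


Input: "babaedaac"
Checking substrings for palindromes:
  [0:3] "bab" (len 3) => palindrome
  [1:4] "aba" (len 3) => palindrome
  [6:8] "aa" (len 2) => palindrome
Longest palindromic substring: "bab" with length 3

3


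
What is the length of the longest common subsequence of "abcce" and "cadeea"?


LCS of "abcce" and "cadeea"
DP table:
           c    a    d    e    e    a
      0    0    0    0    0    0    0
  a   0    0    1    1    1    1    1
  b   0    0    1    1    1    1    1
  c   0    1    1    1    1    1    1
  c   0    1    1    1    1    1    1
  e   0    1    1    1    2    2    2
LCS length = dp[5][6] = 2

2


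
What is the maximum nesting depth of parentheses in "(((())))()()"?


Input: "(((())))()()"
Tracking depth:
  Position 0 '(': depth becomes 1
  Position 1 '(': depth becomes 2
  Position 2 '(': depth becomes 3
  Position 3 '(': depth becomes 4
  Position 4 ')': depth becomes 3
  Position 5 ')': depth becomes 2
  Position 6 ')': depth becomes 1
  Position 7 ')': depth becomes 0
  Position 8 '(': depth becomes 1
  Position 9 ')': depth becomes 0
  Position 10 '(': depth becomes 1
  Position 11 ')': depth becomes 0
Maximum depth reached: 4

4


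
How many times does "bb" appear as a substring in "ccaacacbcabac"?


Searching for "bb" in "ccaacacbcabac"
Scanning each position:
  Position 0: "cc" => no
  Position 1: "ca" => no
  Position 2: "aa" => no
  Position 3: "ac" => no
  Position 4: "ca" => no
  Position 5: "ac" => no
  Position 6: "cb" => no
  Position 7: "bc" => no
  Position 8: "ca" => no
  Position 9: "ab" => no
  Position 10: "ba" => no
  Position 11: "ac" => no
Total occurrences: 0

0


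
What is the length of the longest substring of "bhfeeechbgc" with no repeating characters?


Input: "bhfeeechbgc"
Sliding window (track last position of each char):
  Position 0 ('b'): window [0,0] length 1 -- new best
  Position 1 ('h'): window [0,1] length 2 -- new best
  Position 2 ('f'): window [0,2] length 3 -- new best
  Position 3 ('e'): window [0,3] length 4 -- new best
  Position 4 ('e'): repeat (last at 3), move window start to 4
  Position 4 ('e'): window [4,4] length 1
  Position 5 ('e'): repeat (last at 4), move window start to 5
  Position 5 ('e'): window [5,5] length 1
  Position 6 ('c'): window [5,6] length 2
  Position 7 ('h'): window [5,7] length 3
  Position 8 ('b'): window [5,8] length 4
  Position 9 ('g'): window [5,9] length 5 -- new best
  Position 10 ('c'): repeat (last at 6), move window start to 7
  Position 10 ('c'): window [7,10] length 4
Longest substring with no repeats: "echbg" with length 5

5


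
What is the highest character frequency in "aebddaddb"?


Input: aebddaddb
Character counts:
  'a': 2
  'b': 2
  'd': 4
  'e': 1
Maximum frequency: 4

4


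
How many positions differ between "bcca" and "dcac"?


Comparing "bcca" and "dcac" position by position:
  Position 0: 'b' vs 'd' => DIFFER
  Position 1: 'c' vs 'c' => same
  Position 2: 'c' vs 'a' => DIFFER
  Position 3: 'a' vs 'c' => DIFFER
Positions that differ: 3

3


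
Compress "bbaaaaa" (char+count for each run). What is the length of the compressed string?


Input: bbaaaaa
Runs:
  'b' x 2 => "b2"
  'a' x 5 => "a5"
Compressed: "b2a5"
Compressed length: 4

4


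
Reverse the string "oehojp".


Input: oehojp
Reading characters right to left:
  Position 5: 'p'
  Position 4: 'j'
  Position 3: 'o'
  Position 2: 'h'
  Position 1: 'e'
  Position 0: 'o'
Reversed: pjoheo

pjoheo


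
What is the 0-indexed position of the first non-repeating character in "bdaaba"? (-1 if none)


Input: bdaaba
Character frequencies:
  'a': 3
  'b': 2
  'd': 1
Scanning left to right for freq == 1:
  Position 0 ('b'): freq=2, skip
  Position 1 ('d'): unique! => answer = 1

1


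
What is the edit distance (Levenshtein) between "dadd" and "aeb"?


Computing edit distance: "dadd" -> "aeb"
DP table:
           a    e    b
      0    1    2    3
  d   1    1    2    3
  a   2    1    2    3
  d   3    2    2    3
  d   4    3    3    3
Edit distance = dp[4][3] = 3

3


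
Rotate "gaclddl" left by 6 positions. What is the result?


Input: "gaclddl", rotate left by 6
First 6 characters: "gacldd"
Remaining characters: "l"
Concatenate remaining + first: "l" + "gacldd" = "lgacldd"

lgacldd


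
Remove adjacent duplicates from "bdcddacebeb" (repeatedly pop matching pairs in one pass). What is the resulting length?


Input: bdcddacebeb
Stack-based adjacent duplicate removal:
  Read 'b': push. Stack: b
  Read 'd': push. Stack: bd
  Read 'c': push. Stack: bdc
  Read 'd': push. Stack: bdcd
  Read 'd': matches stack top 'd' => pop. Stack: bdc
  Read 'a': push. Stack: bdca
  Read 'c': push. Stack: bdcac
  Read 'e': push. Stack: bdcace
  Read 'b': push. Stack: bdcaceb
  Read 'e': push. Stack: bdcacebe
  Read 'b': push. Stack: bdcacebeb
Final stack: "bdcacebeb" (length 9)

9


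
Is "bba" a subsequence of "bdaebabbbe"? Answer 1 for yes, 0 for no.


Check if "bba" is a subsequence of "bdaebabbbe"
Greedy scan:
  Position 0 ('b'): matches sub[0] = 'b'
  Position 1 ('d'): no match needed
  Position 2 ('a'): no match needed
  Position 3 ('e'): no match needed
  Position 4 ('b'): matches sub[1] = 'b'
  Position 5 ('a'): matches sub[2] = 'a'
  Position 6 ('b'): no match needed
  Position 7 ('b'): no match needed
  Position 8 ('b'): no match needed
  Position 9 ('e'): no match needed
All 3 characters matched => is a subsequence

1


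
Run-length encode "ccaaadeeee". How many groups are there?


Input: ccaaadeeee
Scanning for consecutive runs:
  Group 1: 'c' x 2 (positions 0-1)
  Group 2: 'a' x 3 (positions 2-4)
  Group 3: 'd' x 1 (positions 5-5)
  Group 4: 'e' x 4 (positions 6-9)
Total groups: 4

4


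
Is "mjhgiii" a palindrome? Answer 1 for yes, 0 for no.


Input: mjhgiii
Reversed: iiighjm
  Compare pos 0 ('m') with pos 6 ('i'): MISMATCH
  Compare pos 1 ('j') with pos 5 ('i'): MISMATCH
  Compare pos 2 ('h') with pos 4 ('i'): MISMATCH
Result: not a palindrome

0


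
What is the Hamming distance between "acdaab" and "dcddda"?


Comparing "acdaab" and "dcddda" position by position:
  Position 0: 'a' vs 'd' => differ
  Position 1: 'c' vs 'c' => same
  Position 2: 'd' vs 'd' => same
  Position 3: 'a' vs 'd' => differ
  Position 4: 'a' vs 'd' => differ
  Position 5: 'b' vs 'a' => differ
Total differences (Hamming distance): 4

4


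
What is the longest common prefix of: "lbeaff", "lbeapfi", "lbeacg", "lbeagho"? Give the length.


Words: lbeaff, lbeapfi, lbeacg, lbeagho
  Position 0: all 'l' => match
  Position 1: all 'b' => match
  Position 2: all 'e' => match
  Position 3: all 'a' => match
  Position 4: ('f', 'p', 'c', 'g') => mismatch, stop
LCP = "lbea" (length 4)

4


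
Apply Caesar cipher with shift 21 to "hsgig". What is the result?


Caesar cipher: shift "hsgig" by 21
  'h' (pos 7) + 21 = pos 2 = 'c'
  's' (pos 18) + 21 = pos 13 = 'n'
  'g' (pos 6) + 21 = pos 1 = 'b'
  'i' (pos 8) + 21 = pos 3 = 'd'
  'g' (pos 6) + 21 = pos 1 = 'b'
Result: cnbdb

cnbdb


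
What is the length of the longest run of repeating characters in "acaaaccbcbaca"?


Input: "acaaaccbcbaca"
Scanning for longest run:
  Position 1 ('c'): new char, reset run to 1
  Position 2 ('a'): new char, reset run to 1
  Position 3 ('a'): continues run of 'a', length=2
  Position 4 ('a'): continues run of 'a', length=3
  Position 5 ('c'): new char, reset run to 1
  Position 6 ('c'): continues run of 'c', length=2
  Position 7 ('b'): new char, reset run to 1
  Position 8 ('c'): new char, reset run to 1
  Position 9 ('b'): new char, reset run to 1
  Position 10 ('a'): new char, reset run to 1
  Position 11 ('c'): new char, reset run to 1
  Position 12 ('a'): new char, reset run to 1
Longest run: 'a' with length 3

3


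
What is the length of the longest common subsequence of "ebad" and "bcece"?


LCS of "ebad" and "bcece"
DP table:
           b    c    e    c    e
      0    0    0    0    0    0
  e   0    0    0    1    1    1
  b   0    1    1    1    1    1
  a   0    1    1    1    1    1
  d   0    1    1    1    1    1
LCS length = dp[4][5] = 1

1


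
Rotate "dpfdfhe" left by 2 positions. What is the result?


Input: "dpfdfhe", rotate left by 2
First 2 characters: "dp"
Remaining characters: "fdfhe"
Concatenate remaining + first: "fdfhe" + "dp" = "fdfhedp"

fdfhedp


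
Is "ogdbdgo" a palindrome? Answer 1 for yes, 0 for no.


Input: ogdbdgo
Reversed: ogdbdgo
  Compare pos 0 ('o') with pos 6 ('o'): match
  Compare pos 1 ('g') with pos 5 ('g'): match
  Compare pos 2 ('d') with pos 4 ('d'): match
Result: palindrome

1


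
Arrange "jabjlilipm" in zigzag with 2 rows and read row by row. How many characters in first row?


Zigzag "jabjlilipm" into 2 rows:
Placing characters:
  'j' => row 0
  'a' => row 1
  'b' => row 0
  'j' => row 1
  'l' => row 0
  'i' => row 1
  'l' => row 0
  'i' => row 1
  'p' => row 0
  'm' => row 1
Rows:
  Row 0: "jbllp"
  Row 1: "ajiim"
First row length: 5

5


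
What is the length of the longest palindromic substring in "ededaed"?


Input: "ededaed"
Checking substrings for palindromes:
  [0:3] "ede" (len 3) => palindrome
  [1:4] "ded" (len 3) => palindrome
Longest palindromic substring: "ede" with length 3

3


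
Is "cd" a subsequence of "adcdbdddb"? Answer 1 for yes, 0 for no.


Check if "cd" is a subsequence of "adcdbdddb"
Greedy scan:
  Position 0 ('a'): no match needed
  Position 1 ('d'): no match needed
  Position 2 ('c'): matches sub[0] = 'c'
  Position 3 ('d'): matches sub[1] = 'd'
  Position 4 ('b'): no match needed
  Position 5 ('d'): no match needed
  Position 6 ('d'): no match needed
  Position 7 ('d'): no match needed
  Position 8 ('b'): no match needed
All 2 characters matched => is a subsequence

1


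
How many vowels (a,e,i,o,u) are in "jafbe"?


Input: jafbe
Checking each character:
  'j' at position 0: consonant
  'a' at position 1: vowel (running total: 1)
  'f' at position 2: consonant
  'b' at position 3: consonant
  'e' at position 4: vowel (running total: 2)
Total vowels: 2

2


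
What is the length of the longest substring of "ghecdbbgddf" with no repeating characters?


Input: "ghecdbbgddf"
Sliding window (track last position of each char):
  Position 0 ('g'): window [0,0] length 1 -- new best
  Position 1 ('h'): window [0,1] length 2 -- new best
  Position 2 ('e'): window [0,2] length 3 -- new best
  Position 3 ('c'): window [0,3] length 4 -- new best
  Position 4 ('d'): window [0,4] length 5 -- new best
  Position 5 ('b'): window [0,5] length 6 -- new best
  Position 6 ('b'): repeat (last at 5), move window start to 6
  Position 6 ('b'): window [6,6] length 1
  Position 7 ('g'): window [6,7] length 2
  Position 8 ('d'): window [6,8] length 3
  Position 9 ('d'): repeat (last at 8), move window start to 9
  Position 9 ('d'): window [9,9] length 1
  Position 10 ('f'): window [9,10] length 2
Longest substring with no repeats: "ghecdb" with length 6

6


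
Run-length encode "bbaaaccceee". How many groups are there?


Input: bbaaaccceee
Scanning for consecutive runs:
  Group 1: 'b' x 2 (positions 0-1)
  Group 2: 'a' x 3 (positions 2-4)
  Group 3: 'c' x 3 (positions 5-7)
  Group 4: 'e' x 3 (positions 8-10)
Total groups: 4

4


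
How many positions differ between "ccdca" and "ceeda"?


Comparing "ccdca" and "ceeda" position by position:
  Position 0: 'c' vs 'c' => same
  Position 1: 'c' vs 'e' => DIFFER
  Position 2: 'd' vs 'e' => DIFFER
  Position 3: 'c' vs 'd' => DIFFER
  Position 4: 'a' vs 'a' => same
Positions that differ: 3

3


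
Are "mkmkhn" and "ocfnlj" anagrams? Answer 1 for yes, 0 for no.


Strings: "mkmkhn", "ocfnlj"
Sorted first:  hkkmmn
Sorted second: cfjlno
Differ at position 0: 'h' vs 'c' => not anagrams

0


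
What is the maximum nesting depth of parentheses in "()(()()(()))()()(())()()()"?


Input: "()(()()(()))()()(())()()()"
Tracking depth:
  Position 0 '(': depth becomes 1
  Position 1 ')': depth becomes 0
  Position 2 '(': depth becomes 1
  Position 3 '(': depth becomes 2
  Position 4 ')': depth becomes 1
  Position 5 '(': depth becomes 2
  Position 6 ')': depth becomes 1
  Position 7 '(': depth becomes 2
  Position 8 '(': depth becomes 3
  Position 9 ')': depth becomes 2
  Position 10 ')': depth becomes 1
  Position 11 ')': depth becomes 0
  Position 12 '(': depth becomes 1
  Position 13 ')': depth becomes 0
  Position 14 '(': depth becomes 1
  Position 15 ')': depth becomes 0
  Position 16 '(': depth becomes 1
  Position 17 '(': depth becomes 2
  Position 18 ')': depth becomes 1
  Position 19 ')': depth becomes 0
  Position 20 '(': depth becomes 1
  Position 21 ')': depth becomes 0
  Position 22 '(': depth becomes 1
  Position 23 ')': depth becomes 0
  Position 24 '(': depth becomes 1
  Position 25 ')': depth becomes 0
Maximum depth reached: 3

3


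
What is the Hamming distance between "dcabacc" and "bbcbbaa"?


Comparing "dcabacc" and "bbcbbaa" position by position:
  Position 0: 'd' vs 'b' => differ
  Position 1: 'c' vs 'b' => differ
  Position 2: 'a' vs 'c' => differ
  Position 3: 'b' vs 'b' => same
  Position 4: 'a' vs 'b' => differ
  Position 5: 'c' vs 'a' => differ
  Position 6: 'c' vs 'a' => differ
Total differences (Hamming distance): 6

6


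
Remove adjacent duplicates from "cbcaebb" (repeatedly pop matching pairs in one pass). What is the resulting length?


Input: cbcaebb
Stack-based adjacent duplicate removal:
  Read 'c': push. Stack: c
  Read 'b': push. Stack: cb
  Read 'c': push. Stack: cbc
  Read 'a': push. Stack: cbca
  Read 'e': push. Stack: cbcae
  Read 'b': push. Stack: cbcaeb
  Read 'b': matches stack top 'b' => pop. Stack: cbcae
Final stack: "cbcae" (length 5)

5


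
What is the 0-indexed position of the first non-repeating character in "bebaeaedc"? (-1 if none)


Input: bebaeaedc
Character frequencies:
  'a': 2
  'b': 2
  'c': 1
  'd': 1
  'e': 3
Scanning left to right for freq == 1:
  Position 0 ('b'): freq=2, skip
  Position 1 ('e'): freq=3, skip
  Position 2 ('b'): freq=2, skip
  Position 3 ('a'): freq=2, skip
  Position 4 ('e'): freq=3, skip
  Position 5 ('a'): freq=2, skip
  Position 6 ('e'): freq=3, skip
  Position 7 ('d'): unique! => answer = 7

7


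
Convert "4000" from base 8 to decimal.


Input: "4000" in base 8
Positional expansion:
  Digit '4' (value 4) x 8^3 = 2048
  Digit '0' (value 0) x 8^2 = 0
  Digit '0' (value 0) x 8^1 = 0
  Digit '0' (value 0) x 8^0 = 0
Sum = 2048

2048


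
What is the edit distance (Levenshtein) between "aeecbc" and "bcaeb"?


Computing edit distance: "aeecbc" -> "bcaeb"
DP table:
           b    c    a    e    b
      0    1    2    3    4    5
  a   1    1    2    2    3    4
  e   2    2    2    3    2    3
  e   3    3    3    3    3    3
  c   4    4    3    4    4    4
  b   5    4    4    4    5    4
  c   6    5    4    5    5    5
Edit distance = dp[6][5] = 5

5


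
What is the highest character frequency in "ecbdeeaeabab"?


Input: ecbdeeaeabab
Character counts:
  'a': 3
  'b': 3
  'c': 1
  'd': 1
  'e': 4
Maximum frequency: 4

4


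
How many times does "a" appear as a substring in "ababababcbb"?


Searching for "a" in "ababababcbb"
Scanning each position:
  Position 0: "a" => MATCH
  Position 1: "b" => no
  Position 2: "a" => MATCH
  Position 3: "b" => no
  Position 4: "a" => MATCH
  Position 5: "b" => no
  Position 6: "a" => MATCH
  Position 7: "b" => no
  Position 8: "c" => no
  Position 9: "b" => no
  Position 10: "b" => no
Total occurrences: 4

4


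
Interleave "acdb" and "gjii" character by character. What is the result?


Interleaving "acdb" and "gjii":
  Position 0: 'a' from first, 'g' from second => "ag"
  Position 1: 'c' from first, 'j' from second => "cj"
  Position 2: 'd' from first, 'i' from second => "di"
  Position 3: 'b' from first, 'i' from second => "bi"
Result: agcjdibi

agcjdibi


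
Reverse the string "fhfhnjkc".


Input: fhfhnjkc
Reading characters right to left:
  Position 7: 'c'
  Position 6: 'k'
  Position 5: 'j'
  Position 4: 'n'
  Position 3: 'h'
  Position 2: 'f'
  Position 1: 'h'
  Position 0: 'f'
Reversed: ckjnhfhf

ckjnhfhf


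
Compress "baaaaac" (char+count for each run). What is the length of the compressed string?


Input: baaaaac
Runs:
  'b' x 1 => "b1"
  'a' x 5 => "a5"
  'c' x 1 => "c1"
Compressed: "b1a5c1"
Compressed length: 6

6


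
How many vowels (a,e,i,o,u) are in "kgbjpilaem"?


Input: kgbjpilaem
Checking each character:
  'k' at position 0: consonant
  'g' at position 1: consonant
  'b' at position 2: consonant
  'j' at position 3: consonant
  'p' at position 4: consonant
  'i' at position 5: vowel (running total: 1)
  'l' at position 6: consonant
  'a' at position 7: vowel (running total: 2)
  'e' at position 8: vowel (running total: 3)
  'm' at position 9: consonant
Total vowels: 3

3


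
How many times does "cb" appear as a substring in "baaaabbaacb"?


Searching for "cb" in "baaaabbaacb"
Scanning each position:
  Position 0: "ba" => no
  Position 1: "aa" => no
  Position 2: "aa" => no
  Position 3: "aa" => no
  Position 4: "ab" => no
  Position 5: "bb" => no
  Position 6: "ba" => no
  Position 7: "aa" => no
  Position 8: "ac" => no
  Position 9: "cb" => MATCH
Total occurrences: 1

1


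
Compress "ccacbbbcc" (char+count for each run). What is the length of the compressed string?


Input: ccacbbbcc
Runs:
  'c' x 2 => "c2"
  'a' x 1 => "a1"
  'c' x 1 => "c1"
  'b' x 3 => "b3"
  'c' x 2 => "c2"
Compressed: "c2a1c1b3c2"
Compressed length: 10

10


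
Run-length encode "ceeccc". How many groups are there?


Input: ceeccc
Scanning for consecutive runs:
  Group 1: 'c' x 1 (positions 0-0)
  Group 2: 'e' x 2 (positions 1-2)
  Group 3: 'c' x 3 (positions 3-5)
Total groups: 3

3


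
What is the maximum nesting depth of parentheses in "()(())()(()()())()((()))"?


Input: "()(())()(()()())()((()))"
Tracking depth:
  Position 0 '(': depth becomes 1
  Position 1 ')': depth becomes 0
  Position 2 '(': depth becomes 1
  Position 3 '(': depth becomes 2
  Position 4 ')': depth becomes 1
  Position 5 ')': depth becomes 0
  Position 6 '(': depth becomes 1
  Position 7 ')': depth becomes 0
  Position 8 '(': depth becomes 1
  Position 9 '(': depth becomes 2
  Position 10 ')': depth becomes 1
  Position 11 '(': depth becomes 2
  Position 12 ')': depth becomes 1
  Position 13 '(': depth becomes 2
  Position 14 ')': depth becomes 1
  Position 15 ')': depth becomes 0
  Position 16 '(': depth becomes 1
  Position 17 ')': depth becomes 0
  Position 18 '(': depth becomes 1
  Position 19 '(': depth becomes 2
  Position 20 '(': depth becomes 3
  Position 21 ')': depth becomes 2
  Position 22 ')': depth becomes 1
  Position 23 ')': depth becomes 0
Maximum depth reached: 3

3


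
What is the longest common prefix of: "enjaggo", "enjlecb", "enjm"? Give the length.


Words: enjaggo, enjlecb, enjm
  Position 0: all 'e' => match
  Position 1: all 'n' => match
  Position 2: all 'j' => match
  Position 3: ('a', 'l', 'm') => mismatch, stop
LCP = "enj" (length 3)

3


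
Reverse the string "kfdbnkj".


Input: kfdbnkj
Reading characters right to left:
  Position 6: 'j'
  Position 5: 'k'
  Position 4: 'n'
  Position 3: 'b'
  Position 2: 'd'
  Position 1: 'f'
  Position 0: 'k'
Reversed: jknbdfk

jknbdfk


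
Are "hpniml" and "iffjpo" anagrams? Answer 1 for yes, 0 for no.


Strings: "hpniml", "iffjpo"
Sorted first:  hilmnp
Sorted second: ffijop
Differ at position 0: 'h' vs 'f' => not anagrams

0


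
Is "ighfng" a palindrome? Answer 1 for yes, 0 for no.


Input: ighfng
Reversed: gnfhgi
  Compare pos 0 ('i') with pos 5 ('g'): MISMATCH
  Compare pos 1 ('g') with pos 4 ('n'): MISMATCH
  Compare pos 2 ('h') with pos 3 ('f'): MISMATCH
Result: not a palindrome

0


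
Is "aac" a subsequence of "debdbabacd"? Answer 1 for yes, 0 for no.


Check if "aac" is a subsequence of "debdbabacd"
Greedy scan:
  Position 0 ('d'): no match needed
  Position 1 ('e'): no match needed
  Position 2 ('b'): no match needed
  Position 3 ('d'): no match needed
  Position 4 ('b'): no match needed
  Position 5 ('a'): matches sub[0] = 'a'
  Position 6 ('b'): no match needed
  Position 7 ('a'): matches sub[1] = 'a'
  Position 8 ('c'): matches sub[2] = 'c'
  Position 9 ('d'): no match needed
All 3 characters matched => is a subsequence

1


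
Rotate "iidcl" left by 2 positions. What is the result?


Input: "iidcl", rotate left by 2
First 2 characters: "ii"
Remaining characters: "dcl"
Concatenate remaining + first: "dcl" + "ii" = "dclii"

dclii


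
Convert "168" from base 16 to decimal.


Input: "168" in base 16
Positional expansion:
  Digit '1' (value 1) x 16^2 = 256
  Digit '6' (value 6) x 16^1 = 96
  Digit '8' (value 8) x 16^0 = 8
Sum = 360

360


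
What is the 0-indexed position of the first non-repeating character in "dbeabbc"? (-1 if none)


Input: dbeabbc
Character frequencies:
  'a': 1
  'b': 3
  'c': 1
  'd': 1
  'e': 1
Scanning left to right for freq == 1:
  Position 0 ('d'): unique! => answer = 0

0


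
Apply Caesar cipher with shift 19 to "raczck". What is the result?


Caesar cipher: shift "raczck" by 19
  'r' (pos 17) + 19 = pos 10 = 'k'
  'a' (pos 0) + 19 = pos 19 = 't'
  'c' (pos 2) + 19 = pos 21 = 'v'
  'z' (pos 25) + 19 = pos 18 = 's'
  'c' (pos 2) + 19 = pos 21 = 'v'
  'k' (pos 10) + 19 = pos 3 = 'd'
Result: ktvsvd

ktvsvd


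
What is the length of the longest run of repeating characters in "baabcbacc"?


Input: "baabcbacc"
Scanning for longest run:
  Position 1 ('a'): new char, reset run to 1
  Position 2 ('a'): continues run of 'a', length=2
  Position 3 ('b'): new char, reset run to 1
  Position 4 ('c'): new char, reset run to 1
  Position 5 ('b'): new char, reset run to 1
  Position 6 ('a'): new char, reset run to 1
  Position 7 ('c'): new char, reset run to 1
  Position 8 ('c'): continues run of 'c', length=2
Longest run: 'a' with length 2

2


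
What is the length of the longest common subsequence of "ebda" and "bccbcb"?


LCS of "ebda" and "bccbcb"
DP table:
           b    c    c    b    c    b
      0    0    0    0    0    0    0
  e   0    0    0    0    0    0    0
  b   0    1    1    1    1    1    1
  d   0    1    1    1    1    1    1
  a   0    1    1    1    1    1    1
LCS length = dp[4][6] = 1

1


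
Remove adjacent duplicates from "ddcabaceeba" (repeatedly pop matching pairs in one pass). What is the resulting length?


Input: ddcabaceeba
Stack-based adjacent duplicate removal:
  Read 'd': push. Stack: d
  Read 'd': matches stack top 'd' => pop. Stack: (empty)
  Read 'c': push. Stack: c
  Read 'a': push. Stack: ca
  Read 'b': push. Stack: cab
  Read 'a': push. Stack: caba
  Read 'c': push. Stack: cabac
  Read 'e': push. Stack: cabace
  Read 'e': matches stack top 'e' => pop. Stack: cabac
  Read 'b': push. Stack: cabacb
  Read 'a': push. Stack: cabacba
Final stack: "cabacba" (length 7)

7


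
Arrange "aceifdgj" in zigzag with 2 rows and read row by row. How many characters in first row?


Zigzag "aceifdgj" into 2 rows:
Placing characters:
  'a' => row 0
  'c' => row 1
  'e' => row 0
  'i' => row 1
  'f' => row 0
  'd' => row 1
  'g' => row 0
  'j' => row 1
Rows:
  Row 0: "aefg"
  Row 1: "cidj"
First row length: 4

4


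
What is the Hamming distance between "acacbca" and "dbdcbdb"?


Comparing "acacbca" and "dbdcbdb" position by position:
  Position 0: 'a' vs 'd' => differ
  Position 1: 'c' vs 'b' => differ
  Position 2: 'a' vs 'd' => differ
  Position 3: 'c' vs 'c' => same
  Position 4: 'b' vs 'b' => same
  Position 5: 'c' vs 'd' => differ
  Position 6: 'a' vs 'b' => differ
Total differences (Hamming distance): 5

5


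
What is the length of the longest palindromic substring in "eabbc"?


Input: "eabbc"
Checking substrings for palindromes:
  [2:4] "bb" (len 2) => palindrome
Longest palindromic substring: "bb" with length 2

2


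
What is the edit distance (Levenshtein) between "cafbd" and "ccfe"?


Computing edit distance: "cafbd" -> "ccfe"
DP table:
           c    c    f    e
      0    1    2    3    4
  c   1    0    1    2    3
  a   2    1    1    2    3
  f   3    2    2    1    2
  b   4    3    3    2    2
  d   5    4    4    3    3
Edit distance = dp[5][4] = 3

3


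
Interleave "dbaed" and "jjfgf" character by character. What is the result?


Interleaving "dbaed" and "jjfgf":
  Position 0: 'd' from first, 'j' from second => "dj"
  Position 1: 'b' from first, 'j' from second => "bj"
  Position 2: 'a' from first, 'f' from second => "af"
  Position 3: 'e' from first, 'g' from second => "eg"
  Position 4: 'd' from first, 'f' from second => "df"
Result: djbjafegdf

djbjafegdf


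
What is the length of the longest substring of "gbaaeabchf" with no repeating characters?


Input: "gbaaeabchf"
Sliding window (track last position of each char):
  Position 0 ('g'): window [0,0] length 1 -- new best
  Position 1 ('b'): window [0,1] length 2 -- new best
  Position 2 ('a'): window [0,2] length 3 -- new best
  Position 3 ('a'): repeat (last at 2), move window start to 3
  Position 3 ('a'): window [3,3] length 1
  Position 4 ('e'): window [3,4] length 2
  Position 5 ('a'): repeat (last at 3), move window start to 4
  Position 5 ('a'): window [4,5] length 2
  Position 6 ('b'): window [4,6] length 3
  Position 7 ('c'): window [4,7] length 4 -- new best
  Position 8 ('h'): window [4,8] length 5 -- new best
  Position 9 ('f'): window [4,9] length 6 -- new best
Longest substring with no repeats: "eabchf" with length 6

6


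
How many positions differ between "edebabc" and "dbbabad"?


Comparing "edebabc" and "dbbabad" position by position:
  Position 0: 'e' vs 'd' => DIFFER
  Position 1: 'd' vs 'b' => DIFFER
  Position 2: 'e' vs 'b' => DIFFER
  Position 3: 'b' vs 'a' => DIFFER
  Position 4: 'a' vs 'b' => DIFFER
  Position 5: 'b' vs 'a' => DIFFER
  Position 6: 'c' vs 'd' => DIFFER
Positions that differ: 7

7


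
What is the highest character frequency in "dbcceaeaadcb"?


Input: dbcceaeaadcb
Character counts:
  'a': 3
  'b': 2
  'c': 3
  'd': 2
  'e': 2
Maximum frequency: 3

3


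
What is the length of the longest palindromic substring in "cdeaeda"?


Input: "cdeaeda"
Checking substrings for palindromes:
  [1:6] "deaed" (len 5) => palindrome
  [2:5] "eae" (len 3) => palindrome
Longest palindromic substring: "deaed" with length 5

5


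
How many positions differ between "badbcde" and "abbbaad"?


Comparing "badbcde" and "abbbaad" position by position:
  Position 0: 'b' vs 'a' => DIFFER
  Position 1: 'a' vs 'b' => DIFFER
  Position 2: 'd' vs 'b' => DIFFER
  Position 3: 'b' vs 'b' => same
  Position 4: 'c' vs 'a' => DIFFER
  Position 5: 'd' vs 'a' => DIFFER
  Position 6: 'e' vs 'd' => DIFFER
Positions that differ: 6

6
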